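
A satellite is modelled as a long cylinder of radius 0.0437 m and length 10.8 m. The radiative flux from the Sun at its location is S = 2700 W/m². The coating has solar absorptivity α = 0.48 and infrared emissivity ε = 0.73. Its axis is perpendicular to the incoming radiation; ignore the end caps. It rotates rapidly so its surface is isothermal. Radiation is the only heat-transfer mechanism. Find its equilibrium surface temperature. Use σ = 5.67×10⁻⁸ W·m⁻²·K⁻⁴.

At equilibrium, absorbed power = emitted power.
Absorbing cross-section = 2rL = 0.9439 m²; emitting surface = 2πrL = 2.965 m² (ratio π).
αS·A_cross = εσ·A_surf·T⁴  ⇒  T⁴ = αS/(ε·πσ).
T⁴ = 0.480·2700/(0.73·π·5.67×10⁻⁸) = 9.967×10⁹ K⁴.
T = (9.967×10⁹)^(1/4).

T ≈ 316 K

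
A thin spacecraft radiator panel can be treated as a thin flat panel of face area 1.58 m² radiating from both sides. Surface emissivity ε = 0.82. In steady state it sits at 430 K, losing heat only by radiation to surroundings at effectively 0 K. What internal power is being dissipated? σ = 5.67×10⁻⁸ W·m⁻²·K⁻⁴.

P ≈ 5020 W

Steady state: P = εσA T⁴.
A = 2·1.58 = 3.160 m²; T⁴ = (430)⁴ = 3.419×10¹⁰ K⁴.
P = 0.82 × 5.67×10⁻⁸ × 3.160 × 3.419×10¹⁰.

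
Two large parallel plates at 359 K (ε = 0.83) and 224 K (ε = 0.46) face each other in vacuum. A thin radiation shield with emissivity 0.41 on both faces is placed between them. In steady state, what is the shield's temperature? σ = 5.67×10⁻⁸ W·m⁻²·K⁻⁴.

T_s ≈ 321 K

In steady state the net flux on the hot side equals that on the cold side.
σ(T₁⁴−T_s⁴)/D₁ = σ(T_s⁴−T₂⁴)/D₂, with D₁ = 1/ε₁+1/ε_s−1 = 2.644, D₂ = 1/ε_s+1/ε₂−1 = 3.613.
Solve for T_s⁴: T_s⁴ = (D₂·T₁⁴ + D₁·T₂⁴)/(D₁+D₂) = 1.066×10¹⁰ K⁴.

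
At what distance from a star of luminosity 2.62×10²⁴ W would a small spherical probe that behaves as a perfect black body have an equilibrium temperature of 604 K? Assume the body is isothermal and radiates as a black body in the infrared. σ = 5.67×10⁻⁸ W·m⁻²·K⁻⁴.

d ≈ 2.63×10⁹ m

For an isothermal black-emitting sphere, (1−a)S·πr² = σ·4πr²·T⁴ ⇒ S = 4σT⁴/(1−a).
S = 4·5.67×10⁻⁸·(604)⁴/1.00 = 30180 W/m².
Flux falls as S = L/(4πd²), so d = √(L/(4πS)) = √(2.62×10²⁴/(4π·30180)).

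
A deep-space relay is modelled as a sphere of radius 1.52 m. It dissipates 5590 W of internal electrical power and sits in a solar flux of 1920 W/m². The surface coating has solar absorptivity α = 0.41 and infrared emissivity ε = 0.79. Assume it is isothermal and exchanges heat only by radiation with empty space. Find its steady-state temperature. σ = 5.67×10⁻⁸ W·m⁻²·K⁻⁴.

At steady state, absorbed solar power + internal power = radiated power.
Absorbed: α·S·A_cross = 0.41·1920·7.258 = 5714 W (cross-section πr²).
Total input = 5714 + 5590 = 11300 W.
Radiated: εσ·A_surf·T⁴ with A_surf = 4πr² = 29.03 m².
T⁴ = 11300/(0.79·5.67×10⁻⁸·29.03) = 8.692×10⁹ K⁴.

T ≈ 305 K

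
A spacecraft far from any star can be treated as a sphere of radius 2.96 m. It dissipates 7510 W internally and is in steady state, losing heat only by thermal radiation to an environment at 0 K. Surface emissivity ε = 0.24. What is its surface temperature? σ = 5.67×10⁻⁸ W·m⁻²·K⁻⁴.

Steady state: internal power = radiated power, P = εσA T⁴.
Radiating area A = 4πr² = 110.1 m².
T⁴ = P/(εσA) = 7510/(0.24·5.67×10⁻⁸·110.1) = 5.012×10⁹ K⁴.
T = (5.012×10⁹)^(1/4).

T ≈ 266 K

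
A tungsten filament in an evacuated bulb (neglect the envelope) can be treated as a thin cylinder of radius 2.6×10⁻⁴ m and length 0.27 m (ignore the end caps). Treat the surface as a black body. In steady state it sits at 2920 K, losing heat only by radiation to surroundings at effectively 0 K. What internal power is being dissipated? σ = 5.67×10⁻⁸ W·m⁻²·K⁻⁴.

P ≈ 1820 W

Steady state: P = εσA T⁴.
A = 2πrL = 4.411×10⁻⁴ m²; T⁴ = (2920)⁴ = 7.270×10¹³ K⁴.
P = 1.0 × 5.67×10⁻⁸ × 4.411×10⁻⁴ × 7.270×10¹³.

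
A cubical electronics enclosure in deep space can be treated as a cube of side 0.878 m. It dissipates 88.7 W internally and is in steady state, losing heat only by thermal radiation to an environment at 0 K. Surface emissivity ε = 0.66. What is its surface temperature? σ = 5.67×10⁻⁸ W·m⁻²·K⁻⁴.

Steady state: internal power = radiated power, P = εσA T⁴.
Radiating area A = 6L² = 4.625 m².
T⁴ = P/(εσA) = 88.7/(0.66·5.67×10⁻⁸·4.625) = 5.125×10⁸ K⁴.
T = (5.125×10⁸)^(1/4).

T ≈ 150 K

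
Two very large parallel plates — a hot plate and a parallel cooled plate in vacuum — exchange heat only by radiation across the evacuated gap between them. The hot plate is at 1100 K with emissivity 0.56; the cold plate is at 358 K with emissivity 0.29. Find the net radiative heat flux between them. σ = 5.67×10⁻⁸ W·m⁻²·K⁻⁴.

q ≈ 19400 W/m²

For two infinite grey parallel plates, q = σ(T₁⁴ − T₂⁴)/(1/ε₁ + 1/ε₂ − 1).
T₁⁴ − T₂⁴ = 1.464×10¹² − 1.643×10¹⁰ = 1.448×10¹² K⁴.
1/ε₁ + 1/ε₂ − 1 = 1.786 + 3.448 − 1 = 4.234.
q = 5.67×10⁻⁸ × 1.448×10¹² / 4.234.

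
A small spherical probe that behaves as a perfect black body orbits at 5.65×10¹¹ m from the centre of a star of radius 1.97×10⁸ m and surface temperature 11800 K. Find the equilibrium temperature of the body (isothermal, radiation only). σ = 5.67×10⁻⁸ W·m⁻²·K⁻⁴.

The star's surface emits σT_*⁴; at distance d the flux is S = σT_*⁴(R_*/d)².
S = 5.67×10⁻⁸·(11800)⁴·(1.97×10⁸/5.65×10¹¹)² = 133.6 W/m².
For an isothermal sphere T⁴ = (1−a)S/(4σ) = 5.893×10⁸ K⁴.

T ≈ 156 K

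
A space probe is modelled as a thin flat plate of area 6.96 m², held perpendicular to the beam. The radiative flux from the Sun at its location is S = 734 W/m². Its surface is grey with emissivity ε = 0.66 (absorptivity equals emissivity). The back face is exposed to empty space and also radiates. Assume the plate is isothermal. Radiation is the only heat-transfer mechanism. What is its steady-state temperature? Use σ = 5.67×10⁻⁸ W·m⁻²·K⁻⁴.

At equilibrium, absorbed power = emitted power.
Absorbing cross-section = A = 6.960 m²; emitting surface = 2A = 13.92 m² (ratio 2).
εS·A_cross = εσ·A_surf·T⁴  ⇒  T⁴ = S/(2σ)   (ε cancels).
T⁴ = 734/(2·5.67×10⁻⁸) = 6.473×10⁹ K⁴.
T = (6.473×10⁹)^(1/4).

T ≈ 284 K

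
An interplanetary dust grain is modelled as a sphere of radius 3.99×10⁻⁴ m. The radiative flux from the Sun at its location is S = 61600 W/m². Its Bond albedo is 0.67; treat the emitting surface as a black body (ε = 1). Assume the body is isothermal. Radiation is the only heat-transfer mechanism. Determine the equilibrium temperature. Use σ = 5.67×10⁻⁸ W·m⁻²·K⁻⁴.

At equilibrium, absorbed power = emitted power.
Absorbing cross-section = πr² = 5.001×10⁻⁷ m²; emitting surface = 4πr² = 2.001×10⁻⁶ m² (ratio 4).
(1−a)S·A_cross = εσ·A_surf·T⁴  ⇒  T⁴ = (1−a)S/(4σ).
T⁴ = 0.330·61600/(4·5.67×10⁻⁸) = 8.963×10¹⁰ K⁴.
T = (8.963×10¹⁰)^(1/4).

T ≈ 547 K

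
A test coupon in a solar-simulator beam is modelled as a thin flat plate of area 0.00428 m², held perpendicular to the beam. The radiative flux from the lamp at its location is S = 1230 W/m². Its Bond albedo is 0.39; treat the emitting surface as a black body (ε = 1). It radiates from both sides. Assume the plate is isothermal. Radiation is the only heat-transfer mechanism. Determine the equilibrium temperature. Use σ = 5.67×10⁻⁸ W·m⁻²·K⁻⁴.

T ≈ 285 K

At equilibrium, absorbed power = emitted power.
Absorbing cross-section = A = 0.004280 m²; emitting surface = 2A = 0.008560 m² (ratio 2).
(1−a)S·A_cross = εσ·A_surf·T⁴  ⇒  T⁴ = (1−a)S/(2σ).
T⁴ = 0.610·1230/(2·5.67×10⁻⁸) = 6.616×10⁹ K⁴.
T = (6.616×10⁹)^(1/4).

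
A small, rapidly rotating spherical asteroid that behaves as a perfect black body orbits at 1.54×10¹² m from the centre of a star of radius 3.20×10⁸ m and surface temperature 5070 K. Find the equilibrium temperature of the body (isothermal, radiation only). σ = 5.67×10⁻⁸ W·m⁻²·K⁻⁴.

T ≈ 51.7 K

The star's surface emits σT_*⁴; at distance d the flux is S = σT_*⁴(R_*/d)².
S = 5.67×10⁻⁸·(5070)⁴·(3.20×10⁸/1.54×10¹²)² = 1.618 W/m².
For an isothermal sphere T⁴ = (1−a)S/(4σ) = 7.132×10⁶ K⁴.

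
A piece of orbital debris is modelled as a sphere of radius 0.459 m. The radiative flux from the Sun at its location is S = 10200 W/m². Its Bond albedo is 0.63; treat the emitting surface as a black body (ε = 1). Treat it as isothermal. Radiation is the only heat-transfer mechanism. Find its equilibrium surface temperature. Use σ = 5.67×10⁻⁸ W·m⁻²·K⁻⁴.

T ≈ 359 K

At equilibrium, absorbed power = emitted power.
Absorbing cross-section = πr² = 0.6619 m²; emitting surface = 4πr² = 2.647 m² (ratio 4).
(1−a)S·A_cross = εσ·A_surf·T⁴  ⇒  T⁴ = (1−a)S/(4σ).
T⁴ = 0.370·10200/(4·5.67×10⁻⁸) = 1.664×10¹⁰ K⁴.
T = (1.664×10¹⁰)^(1/4).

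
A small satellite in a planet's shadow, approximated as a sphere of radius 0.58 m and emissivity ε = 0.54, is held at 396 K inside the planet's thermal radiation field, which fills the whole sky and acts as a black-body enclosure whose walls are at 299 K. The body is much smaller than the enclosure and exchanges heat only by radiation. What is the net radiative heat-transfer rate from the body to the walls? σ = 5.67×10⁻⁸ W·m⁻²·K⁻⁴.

P_net ≈ 2150 W

For a small grey body in a large enclosure: P_net = εσA(T_body⁴ − T_wall⁴).
A = 4πr² = 4.227 m²; T_body⁴ − T_wall⁴ = 2.459×10¹⁰ − 7.993×10⁹ = 1.660×10¹⁰ K⁴.
|P_net| = 0.54·5.67×10⁻⁸·4.227·1.660×10¹⁰.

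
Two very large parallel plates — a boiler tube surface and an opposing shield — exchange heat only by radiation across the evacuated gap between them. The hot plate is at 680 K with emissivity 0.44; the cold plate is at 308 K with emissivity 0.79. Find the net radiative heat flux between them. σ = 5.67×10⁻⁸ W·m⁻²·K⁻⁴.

For two infinite grey parallel plates, q = σ(T₁⁴ − T₂⁴)/(1/ε₁ + 1/ε₂ − 1).
T₁⁴ − T₂⁴ = 2.138×10¹¹ − 8.999×10⁹ = 2.048×10¹¹ K⁴.
1/ε₁ + 1/ε₂ − 1 = 2.273 + 1.266 − 1 = 2.539.
q = 5.67×10⁻⁸ × 2.048×10¹¹ / 2.539.

q ≈ 4570 W/m²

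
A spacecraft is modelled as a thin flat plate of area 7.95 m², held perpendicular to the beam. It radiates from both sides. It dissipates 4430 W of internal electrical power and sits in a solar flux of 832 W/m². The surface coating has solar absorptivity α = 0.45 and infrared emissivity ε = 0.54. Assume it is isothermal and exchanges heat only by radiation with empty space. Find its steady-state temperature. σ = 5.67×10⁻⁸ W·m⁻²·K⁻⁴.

At steady state, absorbed solar power + internal power = radiated power.
Absorbed: α·S·A_cross = 0.45·832·7.950 = 2976 W (cross-section A).
Total input = 2976 + 4430 = 7406 W.
Radiated: εσ·A_surf·T⁴ with A_surf = 2A = 15.90 m².
T⁴ = 7406/(0.54·5.67×10⁻⁸·15.90) = 1.521×10¹⁰ K⁴.

T ≈ 351 K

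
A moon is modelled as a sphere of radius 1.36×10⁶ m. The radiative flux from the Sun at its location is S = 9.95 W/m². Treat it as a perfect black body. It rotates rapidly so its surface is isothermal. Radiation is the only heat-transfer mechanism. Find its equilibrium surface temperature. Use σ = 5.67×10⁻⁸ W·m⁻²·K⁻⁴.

At equilibrium, absorbed power = emitted power.
Absorbing cross-section = πr² = 5.811×10¹² m²; emitting surface = 4πr² = 2.324×10¹³ m² (ratio 4).
S·A_cross = εσ·A_surf·T⁴  ⇒  T⁴ = S/(4σ).
T⁴ = 1.00·9.95/(4·5.67×10⁻⁸) = 4.387×10⁷ K⁴.
T = (4.387×10⁷)^(1/4).

T ≈ 81.4 K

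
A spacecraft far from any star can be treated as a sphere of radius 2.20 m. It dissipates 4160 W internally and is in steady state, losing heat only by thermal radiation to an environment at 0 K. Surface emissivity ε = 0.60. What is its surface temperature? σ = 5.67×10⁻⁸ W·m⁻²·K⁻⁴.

T ≈ 212 K

Steady state: internal power = radiated power, P = εσA T⁴.
Radiating area A = 4πr² = 60.82 m².
T⁴ = P/(εσA) = 4160/(0.60·5.67×10⁻⁸·60.82) = 2.010×10⁹ K⁴.
T = (2.010×10⁹)^(1/4).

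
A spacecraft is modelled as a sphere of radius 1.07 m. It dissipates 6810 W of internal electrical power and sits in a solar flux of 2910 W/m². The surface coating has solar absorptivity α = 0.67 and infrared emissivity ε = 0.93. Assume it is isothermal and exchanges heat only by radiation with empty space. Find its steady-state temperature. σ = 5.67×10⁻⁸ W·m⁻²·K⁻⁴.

T ≈ 367 K

At steady state, absorbed solar power + internal power = radiated power.
Absorbed: α·S·A_cross = 0.67·2910·3.597 = 7013 W (cross-section πr²).
Total input = 7013 + 6810 = 13820 W.
Radiated: εσ·A_surf·T⁴ with A_surf = 4πr² = 14.39 m².
T⁴ = 13820/(0.93·5.67×10⁻⁸·14.39) = 1.822×10¹⁰ K⁴.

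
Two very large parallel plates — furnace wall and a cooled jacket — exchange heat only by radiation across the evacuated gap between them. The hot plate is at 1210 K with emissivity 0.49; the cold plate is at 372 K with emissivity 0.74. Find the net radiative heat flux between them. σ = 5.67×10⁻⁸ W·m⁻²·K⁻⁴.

q ≈ 50400 W/m²

For two infinite grey parallel plates, q = σ(T₁⁴ − T₂⁴)/(1/ε₁ + 1/ε₂ − 1).
T₁⁴ − T₂⁴ = 2.144×10¹² − 1.915×10¹⁰ = 2.124×10¹² K⁴.
1/ε₁ + 1/ε₂ − 1 = 2.041 + 1.351 − 1 = 2.392.
q = 5.67×10⁻⁸ × 2.124×10¹² / 2.392.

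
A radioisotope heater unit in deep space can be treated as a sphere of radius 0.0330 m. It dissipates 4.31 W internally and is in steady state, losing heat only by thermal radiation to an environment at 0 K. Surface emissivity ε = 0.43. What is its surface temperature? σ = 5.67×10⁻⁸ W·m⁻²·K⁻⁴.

T ≈ 337 K

Steady state: internal power = radiated power, P = εσA T⁴.
Radiating area A = 4πr² = 0.01368 m².
T⁴ = P/(εσA) = 4.31/(0.43·5.67×10⁻⁸·0.01368) = 1.292×10¹⁰ K⁴.
T = (1.292×10¹⁰)^(1/4).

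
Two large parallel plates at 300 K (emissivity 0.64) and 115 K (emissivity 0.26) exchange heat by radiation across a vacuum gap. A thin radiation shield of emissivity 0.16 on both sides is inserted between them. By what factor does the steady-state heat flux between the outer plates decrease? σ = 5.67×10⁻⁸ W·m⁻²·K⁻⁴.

Without shield: q₀ = σΔ(T⁴)/(1/ε₁+1/ε₂−1) with denominator 4.409.
With shield the two gaps are in series; the resistances add: (1/ε₁+1/ε_s−1)+(1/ε_s+1/ε₂−1) = 6.812+9.096 = 15.91.
Heat-flux ratio q₀/q = 15.91/4.409.

factor ≈ 3.61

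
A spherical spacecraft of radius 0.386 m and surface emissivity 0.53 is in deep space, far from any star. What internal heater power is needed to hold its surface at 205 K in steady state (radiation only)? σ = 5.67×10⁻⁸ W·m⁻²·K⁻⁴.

P = εσ·4πr²·T⁴.
4πr² = 1.872 m²; T⁴ = 1.766×10⁹ K⁴.
P = 0.53·5.67×10⁻⁸·1.872·1.766×10⁹.

P ≈ 99.4 W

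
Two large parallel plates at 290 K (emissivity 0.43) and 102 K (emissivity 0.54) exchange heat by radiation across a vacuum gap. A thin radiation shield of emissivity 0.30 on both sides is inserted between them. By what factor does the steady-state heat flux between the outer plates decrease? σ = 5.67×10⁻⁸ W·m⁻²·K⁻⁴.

Without shield: q₀ = σΔ(T⁴)/(1/ε₁+1/ε₂−1) with denominator 3.177.
With shield the two gaps are in series; the resistances add: (1/ε₁+1/ε_s−1)+(1/ε_s+1/ε₂−1) = 4.659+4.185 = 8.844.
Heat-flux ratio q₀/q = 8.844/3.177.

factor ≈ 2.78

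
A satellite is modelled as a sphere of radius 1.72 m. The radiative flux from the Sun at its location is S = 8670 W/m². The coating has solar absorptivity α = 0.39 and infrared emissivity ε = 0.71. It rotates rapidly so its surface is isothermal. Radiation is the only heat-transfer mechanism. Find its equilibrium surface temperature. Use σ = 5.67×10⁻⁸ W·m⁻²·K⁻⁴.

T ≈ 381 K

At equilibrium, absorbed power = emitted power.
Absorbing cross-section = πr² = 9.294 m²; emitting surface = 4πr² = 37.18 m² (ratio 4).
αS·A_cross = εσ·A_surf·T⁴  ⇒  T⁴ = αS/(ε·4σ).
T⁴ = 0.390·8670/(0.71·4·5.67×10⁻⁸) = 2.100×10¹⁰ K⁴.
T = (2.100×10¹⁰)^(1/4).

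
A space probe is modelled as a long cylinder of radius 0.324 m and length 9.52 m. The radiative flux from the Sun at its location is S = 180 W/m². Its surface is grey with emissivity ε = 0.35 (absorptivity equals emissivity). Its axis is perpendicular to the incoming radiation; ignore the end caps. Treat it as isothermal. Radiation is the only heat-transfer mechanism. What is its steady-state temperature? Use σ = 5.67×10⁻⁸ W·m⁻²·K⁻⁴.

T ≈ 178 K

At equilibrium, absorbed power = emitted power.
Absorbing cross-section = 2rL = 6.169 m²; emitting surface = 2πrL = 19.38 m² (ratio π).
εS·A_cross = εσ·A_surf·T⁴  ⇒  T⁴ = S/(πσ)   (ε cancels).
T⁴ = 180/(π·5.67×10⁻⁸) = 1.011×10⁹ K⁴.
T = (1.011×10⁹)^(1/4).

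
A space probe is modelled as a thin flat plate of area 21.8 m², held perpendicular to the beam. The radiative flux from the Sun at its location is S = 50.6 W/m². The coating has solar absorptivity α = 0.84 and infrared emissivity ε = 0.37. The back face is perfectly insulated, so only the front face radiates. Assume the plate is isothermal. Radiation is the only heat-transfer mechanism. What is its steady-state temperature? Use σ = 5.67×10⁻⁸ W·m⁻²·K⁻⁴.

T ≈ 212 K

At equilibrium, absorbed power = emitted power.
Absorbing cross-section = A = 21.80 m²; emitting surface = A = 21.80 m² (ratio 1).
αS·A_cross = εσ·A_surf·T⁴  ⇒  T⁴ = αS/(ε·1σ).
T⁴ = 0.840·50.6/(0.37·1·5.67×10⁻⁸) = 2.026×10⁹ K⁴.
T = (2.026×10⁹)^(1/4).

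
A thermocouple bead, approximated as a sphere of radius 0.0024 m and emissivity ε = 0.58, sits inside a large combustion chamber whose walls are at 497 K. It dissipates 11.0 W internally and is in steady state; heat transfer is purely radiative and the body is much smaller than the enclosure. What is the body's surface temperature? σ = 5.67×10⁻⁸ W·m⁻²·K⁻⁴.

T ≈ 1470 K

For a small grey body in a large enclosure, net radiated power = εσA(T⁴ − T_w⁴).
Steady state: P = εσA(T⁴ − T_w⁴) with A = 4πr² = 7.238×10⁻⁵ m².
T⁴ = P/(εσA) + T_w⁴ = 11.0/(0.58·5.67×10⁻⁸·7.238×10⁻⁵) + (497)⁴
    = 4.621×10¹² + 6.101×10¹⁰ = 4.682×10¹² K⁴.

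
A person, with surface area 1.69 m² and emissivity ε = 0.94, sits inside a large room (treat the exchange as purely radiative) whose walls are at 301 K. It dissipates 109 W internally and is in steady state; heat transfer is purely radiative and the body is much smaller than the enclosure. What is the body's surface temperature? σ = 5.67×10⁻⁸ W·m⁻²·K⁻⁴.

T ≈ 312 K

For a small grey body in a large enclosure, net radiated power = εσA(T⁴ − T_w⁴).
Steady state: P = εσA(T⁴ − T_w⁴) with A = 1.69 m².
T⁴ = P/(εσA) + T_w⁴ = 109/(0.94·5.67×10⁻⁸·1.690) + (301)⁴
    = 1.210×10⁹ + 8.209×10⁹ = 9.419×10⁹ K⁴.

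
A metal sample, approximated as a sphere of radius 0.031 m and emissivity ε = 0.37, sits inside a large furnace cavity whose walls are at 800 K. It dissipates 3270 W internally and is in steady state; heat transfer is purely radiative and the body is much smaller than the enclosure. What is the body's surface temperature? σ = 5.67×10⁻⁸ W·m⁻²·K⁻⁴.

For a small grey body in a large enclosure, net radiated power = εσA(T⁴ − T_w⁴).
Steady state: P = εσA(T⁴ − T_w⁴) with A = 4πr² = 0.01208 m².
T⁴ = P/(εσA) + T_w⁴ = 3270/(0.37·5.67×10⁻⁸·0.01208) + (800)⁴
    = 1.291×10¹³ + 4.096×10¹¹ = 1.332×10¹³ K⁴.

T ≈ 1910 K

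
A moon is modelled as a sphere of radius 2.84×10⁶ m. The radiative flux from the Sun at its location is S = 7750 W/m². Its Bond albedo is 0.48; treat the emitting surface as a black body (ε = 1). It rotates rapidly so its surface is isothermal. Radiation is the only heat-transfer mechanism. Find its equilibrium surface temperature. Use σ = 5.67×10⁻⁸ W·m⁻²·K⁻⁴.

T ≈ 365 K

At equilibrium, absorbed power = emitted power.
Absorbing cross-section = πr² = 2.534×10¹³ m²; emitting surface = 4πr² = 1.014×10¹⁴ m² (ratio 4).
(1−a)S·A_cross = εσ·A_surf·T⁴  ⇒  T⁴ = (1−a)S/(4σ).
T⁴ = 0.520·7750/(4·5.67×10⁻⁸) = 1.777×10¹⁰ K⁴.
T = (1.777×10¹⁰)^(1/4).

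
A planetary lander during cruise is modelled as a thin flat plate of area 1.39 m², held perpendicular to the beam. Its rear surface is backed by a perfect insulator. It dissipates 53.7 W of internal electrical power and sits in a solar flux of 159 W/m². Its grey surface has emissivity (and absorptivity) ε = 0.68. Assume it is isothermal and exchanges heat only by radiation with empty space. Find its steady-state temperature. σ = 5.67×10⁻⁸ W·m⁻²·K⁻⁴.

At steady state, absorbed solar power + internal power = radiated power.
Absorbed: α·S·A_cross = 0.68·159·1.390 = 150.3 W (cross-section A).
Total input = 150.3 + 53.7 = 204.0 W.
Radiated: εσ·A_surf·T⁴ with A_surf = A = 1.390 m².
T⁴ = 204.0/(0.68·5.67×10⁻⁸·1.390) = 3.806×10⁹ K⁴.

T ≈ 248 K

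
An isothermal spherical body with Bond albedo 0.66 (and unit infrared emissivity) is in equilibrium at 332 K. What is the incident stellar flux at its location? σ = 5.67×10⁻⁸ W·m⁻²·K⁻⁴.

(1−a)S·πr² = σ·4πr²·T⁴ ⇒ S = 4σT⁴/(1−a).
S = 4·5.67×10⁻⁸·1.215×10¹⁰/0.340.

S ≈ 8100 W/m²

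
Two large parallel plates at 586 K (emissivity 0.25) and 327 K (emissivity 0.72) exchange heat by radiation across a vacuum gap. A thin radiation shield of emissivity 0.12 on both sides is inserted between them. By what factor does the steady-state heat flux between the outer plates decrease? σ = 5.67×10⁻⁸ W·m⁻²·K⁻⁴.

Without shield: q₀ = σΔ(T⁴)/(1/ε₁+1/ε₂−1) with denominator 4.389.
With shield the two gaps are in series; the resistances add: (1/ε₁+1/ε_s−1)+(1/ε_s+1/ε₂−1) = 11.33+8.722 = 20.06.
Heat-flux ratio q₀/q = 20.06/4.389.

factor ≈ 4.57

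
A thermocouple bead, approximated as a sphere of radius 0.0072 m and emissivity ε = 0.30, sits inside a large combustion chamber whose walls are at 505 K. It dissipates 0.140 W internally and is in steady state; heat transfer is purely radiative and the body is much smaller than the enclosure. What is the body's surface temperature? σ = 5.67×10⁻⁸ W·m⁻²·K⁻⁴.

For a small grey body in a large enclosure, net radiated power = εσA(T⁴ − T_w⁴).
Steady state: P = εσA(T⁴ − T_w⁴) with A = 4πr² = 6.514×10⁻⁴ m².
T⁴ = P/(εσA) + T_w⁴ = 0.140/(0.30·5.67×10⁻⁸·6.514×10⁻⁴) + (505)⁴
    = 1.263×10¹⁰ + 6.504×10¹⁰ = 7.767×10¹⁰ K⁴.

T ≈ 528 K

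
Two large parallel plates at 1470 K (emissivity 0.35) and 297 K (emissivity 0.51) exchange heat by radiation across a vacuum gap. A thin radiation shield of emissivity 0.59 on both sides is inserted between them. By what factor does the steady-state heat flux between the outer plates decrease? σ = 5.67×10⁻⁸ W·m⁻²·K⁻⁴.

Without shield: q₀ = σΔ(T⁴)/(1/ε₁+1/ε₂−1) with denominator 3.818.
With shield the two gaps are in series; the resistances add: (1/ε₁+1/ε_s−1)+(1/ε_s+1/ε₂−1) = 3.552+2.656 = 6.208.
Heat-flux ratio q₀/q = 6.208/3.818.

factor ≈ 1.63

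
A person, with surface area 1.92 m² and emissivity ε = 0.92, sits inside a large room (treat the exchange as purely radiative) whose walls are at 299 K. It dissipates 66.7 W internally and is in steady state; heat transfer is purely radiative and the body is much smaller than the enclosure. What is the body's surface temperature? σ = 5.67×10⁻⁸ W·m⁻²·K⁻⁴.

T ≈ 305 K

For a small grey body in a large enclosure, net radiated power = εσA(T⁴ − T_w⁴).
Steady state: P = εσA(T⁴ − T_w⁴) with A = 1.92 m².
T⁴ = P/(εσA) + T_w⁴ = 66.7/(0.92·5.67×10⁻⁸·1.920) + (299)⁴
    = 6.660×10⁸ + 7.993×10⁹ = 8.659×10⁹ K⁴.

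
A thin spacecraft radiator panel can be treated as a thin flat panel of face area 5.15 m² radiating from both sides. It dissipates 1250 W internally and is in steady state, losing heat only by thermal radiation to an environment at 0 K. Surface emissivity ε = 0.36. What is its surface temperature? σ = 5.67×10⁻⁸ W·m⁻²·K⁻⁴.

T ≈ 278 K

Steady state: internal power = radiated power, P = εσA T⁴.
Radiating area A = 2·5.15 = 10.30 m².
T⁴ = P/(εσA) = 1250/(0.36·5.67×10⁻⁸·10.30) = 5.945×10⁹ K⁴.
T = (5.945×10⁹)^(1/4).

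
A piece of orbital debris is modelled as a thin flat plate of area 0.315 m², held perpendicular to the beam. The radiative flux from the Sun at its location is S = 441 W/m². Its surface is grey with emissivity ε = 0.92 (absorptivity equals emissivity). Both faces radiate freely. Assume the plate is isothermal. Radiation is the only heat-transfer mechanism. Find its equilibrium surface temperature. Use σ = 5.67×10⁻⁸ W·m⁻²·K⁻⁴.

T ≈ 250 K

At equilibrium, absorbed power = emitted power.
Absorbing cross-section = A = 0.3150 m²; emitting surface = 2A = 0.6300 m² (ratio 2).
εS·A_cross = εσ·A_surf·T⁴  ⇒  T⁴ = S/(2σ)   (ε cancels).
T⁴ = 441/(2·5.67×10⁻⁸) = 3.889×10⁹ K⁴.
T = (3.889×10⁹)^(1/4).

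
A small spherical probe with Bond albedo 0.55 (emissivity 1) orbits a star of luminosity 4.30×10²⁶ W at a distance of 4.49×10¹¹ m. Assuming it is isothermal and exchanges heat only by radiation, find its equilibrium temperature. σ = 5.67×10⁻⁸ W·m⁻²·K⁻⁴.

T ≈ 135 K

First find the stellar flux at distance d: S = L/(4πd²) = 4.30×10²⁶/(4π·(4.49×10¹¹)²) = 169.7 W/m².
For an isothermal sphere, absorbed (1−a)S·πr² = emitted σ·4πr²·T⁴, so T⁴ = (1−a)S/(4σ).
T⁴ = 0.450·169.7/(4·5.67×10⁻⁸) = 3.368×10⁸ K⁴.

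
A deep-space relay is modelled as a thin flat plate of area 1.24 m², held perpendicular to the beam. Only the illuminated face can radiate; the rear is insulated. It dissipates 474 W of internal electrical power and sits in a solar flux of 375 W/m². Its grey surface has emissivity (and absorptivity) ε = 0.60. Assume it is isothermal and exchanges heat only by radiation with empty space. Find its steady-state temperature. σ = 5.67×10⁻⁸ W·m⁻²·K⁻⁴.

At steady state, absorbed solar power + internal power = radiated power.
Absorbed: α·S·A_cross = 0.60·375·1.240 = 279.0 W (cross-section A).
Total input = 279.0 + 474 = 753.0 W.
Radiated: εσ·A_surf·T⁴ with A_surf = A = 1.240 m².
T⁴ = 753.0/(0.60·5.67×10⁻⁸·1.240) = 1.785×10¹⁰ K⁴.

T ≈ 366 K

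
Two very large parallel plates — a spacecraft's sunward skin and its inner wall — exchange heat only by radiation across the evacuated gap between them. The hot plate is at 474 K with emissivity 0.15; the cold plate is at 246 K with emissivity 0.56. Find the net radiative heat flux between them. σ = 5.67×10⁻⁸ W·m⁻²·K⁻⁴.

For two infinite grey parallel plates, q = σ(T₁⁴ − T₂⁴)/(1/ε₁ + 1/ε₂ − 1).
T₁⁴ − T₂⁴ = 5.048×10¹⁰ − 3.662×10⁹ = 4.682×10¹⁰ K⁴.
1/ε₁ + 1/ε₂ − 1 = 6.667 + 1.786 − 1 = 7.452.
q = 5.67×10⁻⁸ × 4.682×10¹⁰ / 7.452.

q ≈ 356 W/m²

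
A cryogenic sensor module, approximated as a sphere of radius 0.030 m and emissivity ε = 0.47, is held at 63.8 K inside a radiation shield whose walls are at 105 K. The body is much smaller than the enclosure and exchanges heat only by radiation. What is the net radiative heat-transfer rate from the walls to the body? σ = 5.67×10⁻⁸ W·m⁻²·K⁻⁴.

P_net ≈ 0.0316 W

For a small grey body in a large enclosure: P_net = εσA(T_body⁴ − T_wall⁴).
A = 4πr² = 0.01131 m²; T_body⁴ − T_wall⁴ = 1.657×10⁷ − 1.216×10⁸ = -1.050×10⁸ K⁴.
|P_net| = 0.47·5.67×10⁻⁸·0.01131·1.050×10⁸.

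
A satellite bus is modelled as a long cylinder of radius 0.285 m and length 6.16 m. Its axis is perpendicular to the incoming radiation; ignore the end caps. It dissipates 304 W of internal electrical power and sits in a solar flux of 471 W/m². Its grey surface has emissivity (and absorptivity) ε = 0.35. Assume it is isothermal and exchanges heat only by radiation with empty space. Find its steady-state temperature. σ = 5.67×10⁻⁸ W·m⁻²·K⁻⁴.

At steady state, absorbed solar power + internal power = radiated power.
Absorbed: α·S·A_cross = 0.35·471·3.511 = 578.8 W (cross-section 2rL).
Total input = 578.8 + 304 = 882.8 W.
Radiated: εσ·A_surf·T⁴ with A_surf = 2πrL = 11.03 m².
T⁴ = 882.8/(0.35·5.67×10⁻⁸·11.03) = 4.033×10⁹ K⁴.

T ≈ 252 K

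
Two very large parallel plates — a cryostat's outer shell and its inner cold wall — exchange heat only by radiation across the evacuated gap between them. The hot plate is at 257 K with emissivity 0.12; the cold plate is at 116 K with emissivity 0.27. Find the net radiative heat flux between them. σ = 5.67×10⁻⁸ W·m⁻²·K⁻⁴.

For two infinite grey parallel plates, q = σ(T₁⁴ − T₂⁴)/(1/ε₁ + 1/ε₂ − 1).
T₁⁴ − T₂⁴ = 4.362×10⁹ − 1.811×10⁸ = 4.181×10⁹ K⁴.
1/ε₁ + 1/ε₂ − 1 = 8.333 + 3.704 − 1 = 11.04.
q = 5.67×10⁻⁸ × 4.181×10⁹ / 11.04.

q ≈ 21.5 W/m²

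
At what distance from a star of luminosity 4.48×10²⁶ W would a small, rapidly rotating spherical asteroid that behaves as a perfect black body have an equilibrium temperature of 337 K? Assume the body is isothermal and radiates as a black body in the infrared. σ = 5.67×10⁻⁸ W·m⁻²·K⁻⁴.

For an isothermal black-emitting sphere, (1−a)S·πr² = σ·4πr²·T⁴ ⇒ S = 4σT⁴/(1−a).
S = 4·5.67×10⁻⁸·(337)⁴/1.00 = 2925 W/m².
Flux falls as S = L/(4πd²), so d = √(L/(4πS)) = √(4.48×10²⁶/(4π·2925)).

d ≈ 1.10×10¹¹ m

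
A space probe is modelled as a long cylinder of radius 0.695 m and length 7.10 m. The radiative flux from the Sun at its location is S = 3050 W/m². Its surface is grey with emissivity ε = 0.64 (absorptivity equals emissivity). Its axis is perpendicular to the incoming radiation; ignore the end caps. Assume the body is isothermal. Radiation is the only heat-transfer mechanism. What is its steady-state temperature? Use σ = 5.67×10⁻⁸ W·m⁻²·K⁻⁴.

At equilibrium, absorbed power = emitted power.
Absorbing cross-section = 2rL = 9.869 m²; emitting surface = 2πrL = 31.00 m² (ratio π).
εS·A_cross = εσ·A_surf·T⁴  ⇒  T⁴ = S/(πσ)   (ε cancels).
T⁴ = 3050/(π·5.67×10⁻⁸) = 1.712×10¹⁰ K⁴.
T = (1.712×10¹⁰)^(1/4).

T ≈ 362 K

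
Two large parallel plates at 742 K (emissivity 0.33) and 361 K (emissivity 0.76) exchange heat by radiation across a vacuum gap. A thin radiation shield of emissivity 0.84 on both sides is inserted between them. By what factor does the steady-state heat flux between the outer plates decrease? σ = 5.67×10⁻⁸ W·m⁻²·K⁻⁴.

Without shield: q₀ = σΔ(T⁴)/(1/ε₁+1/ε₂−1) with denominator 3.346.
With shield the two gaps are in series; the resistances add: (1/ε₁+1/ε_s−1)+(1/ε_s+1/ε₂−1) = 3.221+1.506 = 4.727.
Heat-flux ratio q₀/q = 4.727/3.346.

factor ≈ 1.41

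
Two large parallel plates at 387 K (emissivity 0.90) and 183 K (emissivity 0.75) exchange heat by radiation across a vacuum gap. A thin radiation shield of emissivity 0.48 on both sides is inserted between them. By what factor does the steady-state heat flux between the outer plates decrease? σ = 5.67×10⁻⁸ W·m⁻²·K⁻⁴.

factor ≈ 3.19

Without shield: q₀ = σΔ(T⁴)/(1/ε₁+1/ε₂−1) with denominator 1.444.
With shield the two gaps are in series; the resistances add: (1/ε₁+1/ε_s−1)+(1/ε_s+1/ε₂−1) = 2.194+2.417 = 4.611.
Heat-flux ratio q₀/q = 4.611/1.444.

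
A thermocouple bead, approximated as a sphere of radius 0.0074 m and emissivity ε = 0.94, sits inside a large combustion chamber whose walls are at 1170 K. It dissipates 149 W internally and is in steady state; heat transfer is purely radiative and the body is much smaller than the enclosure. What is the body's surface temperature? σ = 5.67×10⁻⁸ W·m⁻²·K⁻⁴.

T ≈ 1560 K

For a small grey body in a large enclosure, net radiated power = εσA(T⁴ − T_w⁴).
Steady state: P = εσA(T⁴ − T_w⁴) with A = 4πr² = 6.881×10⁻⁴ m².
T⁴ = P/(εσA) + T_w⁴ = 149/(0.94·5.67×10⁻⁸·6.881×10⁻⁴) + (1170)⁴
    = 4.063×10¹² + 1.874×10¹² = 5.936×10¹² K⁴.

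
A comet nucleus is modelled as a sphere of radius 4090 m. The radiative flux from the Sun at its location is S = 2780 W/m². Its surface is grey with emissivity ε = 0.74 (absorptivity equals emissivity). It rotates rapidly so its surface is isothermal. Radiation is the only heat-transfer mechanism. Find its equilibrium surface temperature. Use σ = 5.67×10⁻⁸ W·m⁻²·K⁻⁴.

T ≈ 333 K

At equilibrium, absorbed power = emitted power.
Absorbing cross-section = πr² = 5.255×10⁷ m²; emitting surface = 4πr² = 2.102×10⁸ m² (ratio 4).
εS·A_cross = εσ·A_surf·T⁴  ⇒  T⁴ = S/(4σ)   (ε cancels).
T⁴ = 2780/(4·5.67×10⁻⁸) = 1.226×10¹⁰ K⁴.
T = (1.226×10¹⁰)^(1/4).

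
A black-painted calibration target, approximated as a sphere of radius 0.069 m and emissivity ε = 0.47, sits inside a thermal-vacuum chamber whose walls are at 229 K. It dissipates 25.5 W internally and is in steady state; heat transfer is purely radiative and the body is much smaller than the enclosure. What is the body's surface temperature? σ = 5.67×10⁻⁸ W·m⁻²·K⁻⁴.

For a small grey body in a large enclosure, net radiated power = εσA(T⁴ − T_w⁴).
Steady state: P = εσA(T⁴ − T_w⁴) with A = 4πr² = 0.05983 m².
T⁴ = P/(εσA) + T_w⁴ = 25.5/(0.47·5.67×10⁻⁸·0.05983) + (229)⁴
    = 1.599×10¹⁰ + 2.750×10⁹ = 1.874×10¹⁰ K⁴.

T ≈ 370 K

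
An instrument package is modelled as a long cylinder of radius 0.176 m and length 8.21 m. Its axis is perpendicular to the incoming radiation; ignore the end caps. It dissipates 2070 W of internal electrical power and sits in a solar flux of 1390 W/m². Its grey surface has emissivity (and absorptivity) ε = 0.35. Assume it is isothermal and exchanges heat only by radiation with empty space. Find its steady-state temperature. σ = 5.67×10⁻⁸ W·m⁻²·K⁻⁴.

At steady state, absorbed solar power + internal power = radiated power.
Absorbed: α·S·A_cross = 0.35·1390·2.890 = 1406 W (cross-section 2rL).
Total input = 1406 + 2070 = 3476 W.
Radiated: εσ·A_surf·T⁴ with A_surf = 2πrL = 9.079 m².
T⁴ = 3476/(0.35·5.67×10⁻⁸·9.079) = 1.929×10¹⁰ K⁴.

T ≈ 373 K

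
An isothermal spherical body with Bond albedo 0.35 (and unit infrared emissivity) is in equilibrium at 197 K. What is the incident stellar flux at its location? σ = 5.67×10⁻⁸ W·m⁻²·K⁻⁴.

(1−a)S·πr² = σ·4πr²·T⁴ ⇒ S = 4σT⁴/(1−a).
S = 4·5.67×10⁻⁸·1.506×10⁹/0.650.

S ≈ 526 W/m²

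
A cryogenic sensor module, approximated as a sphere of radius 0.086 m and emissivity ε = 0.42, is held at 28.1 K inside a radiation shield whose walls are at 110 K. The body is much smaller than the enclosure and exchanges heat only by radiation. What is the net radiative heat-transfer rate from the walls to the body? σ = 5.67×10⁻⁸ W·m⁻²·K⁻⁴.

For a small grey body in a large enclosure: P_net = εσA(T_body⁴ − T_wall⁴).
A = 4πr² = 0.09294 m²; T_body⁴ − T_wall⁴ = 6.235×10⁵ − 1.464×10⁸ = -1.458×10⁸ K⁴.
|P_net| = 0.42·5.67×10⁻⁸·0.09294·1.458×10⁸.

P_net ≈ 0.323 W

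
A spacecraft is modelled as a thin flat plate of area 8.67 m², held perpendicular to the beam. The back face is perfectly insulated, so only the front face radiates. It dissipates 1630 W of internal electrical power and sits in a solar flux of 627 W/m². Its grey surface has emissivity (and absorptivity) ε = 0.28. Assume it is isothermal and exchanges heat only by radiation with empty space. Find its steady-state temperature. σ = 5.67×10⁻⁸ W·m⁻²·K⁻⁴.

At steady state, absorbed solar power + internal power = radiated power.
Absorbed: α·S·A_cross = 0.28·627·8.670 = 1522 W (cross-section A).
Total input = 1522 + 1630 = 3152 W.
Radiated: εσ·A_surf·T⁴ with A_surf = A = 8.670 m².
T⁴ = 3152/(0.28·5.67×10⁻⁸·8.670) = 2.290×10¹⁰ K⁴.

T ≈ 389 K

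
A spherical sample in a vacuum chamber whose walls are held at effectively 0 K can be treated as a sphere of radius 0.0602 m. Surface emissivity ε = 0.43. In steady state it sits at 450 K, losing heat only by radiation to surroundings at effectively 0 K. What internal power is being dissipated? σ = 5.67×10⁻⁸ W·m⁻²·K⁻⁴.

P ≈ 45.5 W

Steady state: P = εσA T⁴.
A = 4πr² = 0.04554 m²; T⁴ = (450)⁴ = 4.101×10¹⁰ K⁴.
P = 0.43 × 5.67×10⁻⁸ × 0.04554 × 4.101×10¹⁰.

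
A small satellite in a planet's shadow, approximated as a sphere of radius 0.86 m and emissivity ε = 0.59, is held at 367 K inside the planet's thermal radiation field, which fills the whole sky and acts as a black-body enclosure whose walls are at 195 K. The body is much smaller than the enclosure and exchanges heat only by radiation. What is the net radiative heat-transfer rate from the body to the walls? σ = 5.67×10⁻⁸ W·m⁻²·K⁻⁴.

P_net ≈ 5190 W

For a small grey body in a large enclosure: P_net = εσA(T_body⁴ − T_wall⁴).
A = 4πr² = 9.294 m²; T_body⁴ − T_wall⁴ = 1.814×10¹⁰ − 1.446×10⁹ = 1.670×10¹⁰ K⁴.
|P_net| = 0.59·5.67×10⁻⁸·9.294·1.670×10¹⁰.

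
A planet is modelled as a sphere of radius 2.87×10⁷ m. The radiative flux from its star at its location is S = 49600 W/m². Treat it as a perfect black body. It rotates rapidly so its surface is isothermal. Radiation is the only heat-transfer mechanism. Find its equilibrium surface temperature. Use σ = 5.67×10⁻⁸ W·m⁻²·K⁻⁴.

At equilibrium, absorbed power = emitted power.
Absorbing cross-section = πr² = 2.588×10¹⁵ m²; emitting surface = 4πr² = 1.035×10¹⁶ m² (ratio 4).
S·A_cross = εσ·A_surf·T⁴  ⇒  T⁴ = S/(4σ).
T⁴ = 1.00·49600/(4·5.67×10⁻⁸) = 2.187×10¹¹ K⁴.
T = (2.187×10¹¹)^(1/4).

T ≈ 684 K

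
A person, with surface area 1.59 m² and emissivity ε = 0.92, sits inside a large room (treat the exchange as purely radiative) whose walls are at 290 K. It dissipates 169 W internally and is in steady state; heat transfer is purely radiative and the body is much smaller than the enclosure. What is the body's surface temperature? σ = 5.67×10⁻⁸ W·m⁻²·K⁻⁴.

For a small grey body in a large enclosure, net radiated power = εσA(T⁴ − T_w⁴).
Steady state: P = εσA(T⁴ − T_w⁴) with A = 1.59 m².
T⁴ = P/(εσA) + T_w⁴ = 169/(0.92·5.67×10⁻⁸·1.590) + (290)⁴
    = 2.038×10⁹ + 7.073×10⁹ = 9.110×10⁹ K⁴.

T ≈ 309 K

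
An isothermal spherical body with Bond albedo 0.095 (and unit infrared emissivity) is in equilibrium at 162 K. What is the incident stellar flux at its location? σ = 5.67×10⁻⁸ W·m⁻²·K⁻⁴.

(1−a)S·πr² = σ·4πr²·T⁴ ⇒ S = 4σT⁴/(1−a).
S = 4·5.67×10⁻⁸·6.887×10⁸/0.905.

S ≈ 173 W/m²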